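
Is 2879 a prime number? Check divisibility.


Check divisors up to sqrt(2879) = 53.6563
No divisors found.
2879 is prime.

Yes, 2879 is prime


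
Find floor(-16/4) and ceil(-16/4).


-16/4 = -4.0000
floor = -4
ceil = -4

floor = -4, ceil = -4


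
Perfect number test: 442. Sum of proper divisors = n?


Proper divisors of 442: 1, 2, 13, 17, 26, 34, 221
Sum = 1 + 2 + 13 + 17 + 26 + 34 + 221 = 314

No, 442 is not perfect (314 ≠ 442)


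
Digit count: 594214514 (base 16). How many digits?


594214514 in base 16 = 236AFE72
Number of digits = 8

8 digits (base 16)


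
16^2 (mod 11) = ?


16^1 mod 11 = 5
16^2 mod 11 = 3


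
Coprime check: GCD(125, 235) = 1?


Euclidean algorithm:
235 = 1 * 125 + 110
125 = 1 * 110 + 15
110 = 7 * 15 + 5
15 = 3 * 5 + 0
GCD(125, 235) = 5

No, not coprime (GCD = 5)


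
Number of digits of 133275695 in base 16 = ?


133275695 in base 16 = 7F1A02F
Number of digits = 7

7 digits (base 16)


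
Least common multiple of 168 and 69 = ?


GCD(168, 69) = 3
LCM = 168*69/3 = 11592/3 = 3864

LCM = 3864


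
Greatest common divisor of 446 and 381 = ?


446 = 1 * 381 + 65
381 = 5 * 65 + 56
65 = 1 * 56 + 9
56 = 6 * 9 + 2
9 = 4 * 2 + 1
2 = 2 * 1 + 0
GCD = 1


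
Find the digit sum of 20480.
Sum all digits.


2 + 0 + 4 + 8 + 0 = 14


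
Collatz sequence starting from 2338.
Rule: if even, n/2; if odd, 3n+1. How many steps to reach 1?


2338 → 1169 → 3508 → 1754 → 877 → 2632 → 1316 → 658 → 329 → 988 → 494 → 247 → 742 → 371 → 1114 → 557 → 1672 → 836 → 418 → 209 → 628 → 314 → 157 → 472 → 236 → 118 → 59 → 178 → 89 → 268 → 134 → 67 → 202 → 101 → 304 → 152 → 76 → 38 → 19 → 58 → 29 → 88 → 44 → 22 → 11 → 34 → 17 → 52 → 26 → 13 → 40 → 20 → 10 → 5 → 16 → 8 → 4 → 2 → 1
Total steps = 58

58 steps


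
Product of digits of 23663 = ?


2 × 3 × 6 × 6 × 3 = 648


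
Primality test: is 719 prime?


Check divisors up to sqrt(719) = 26.8142
No divisors found.
719 is prime.

Yes, 719 is prime


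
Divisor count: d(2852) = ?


2852 = 2^2 × 23^1 × 31^1
d(2852) = (2+1) × (1+1) × (1+1) = 12

12 divisors


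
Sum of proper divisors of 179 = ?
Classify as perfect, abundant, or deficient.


Proper divisors: 1
Sum = 1 = 1
1 < 179 → deficient

s(179) = 1 (deficient)


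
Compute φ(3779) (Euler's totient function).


3779 = 3779
Prime factors: 3779
φ(3779) = 3779 × (1-1/3779)
= 3779 × 3778/3779 = 3778

φ(3779) = 3778


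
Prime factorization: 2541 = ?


2541 / 3 = 847
847 / 7 = 121
121 / 11 = 11
11 / 11 = 1
2541 = 3 × 7 × 11^2


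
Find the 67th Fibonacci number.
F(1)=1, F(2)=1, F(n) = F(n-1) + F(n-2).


Sequence: 1, 1, 2, 3, 5, 8, 13, 21, 34, 55, 89, 144, 233, 377, 610, 987, 1597, 2584, 4181, 6765, 10946, 17711, 28657, 46368, 75025, 121393, 196418, 317811, 514229, 832040, 1346269, 2178309, 3524578, 5702887, 9227465, 14930352, 24157817, 39088169, 63245986, 102334155, 165580141, 267914296, 433494437, 701408733, 1134903170, 1836311903, 2971215073, 4807526976, 7778742049, 12586269025, 20365011074, 32951280099, 53316291173, 86267571272, 139583862445, 225851433717, 365435296162, 591286729879, 956722026041, 1548008755920, 2504730781961, 4052739537881, 6557470319842, 10610209857723, 17167680177565, 27777890035288, 44945570212853
F(67) = 44945570212853


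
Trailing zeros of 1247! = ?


floor(1247/5) = 249
floor(1247/25) = 49
floor(1247/125) = 9
floor(1247/625) = 1
Total = 308

308 trailing zeros


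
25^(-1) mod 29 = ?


Use the extended Euclidean algorithm on (29, 25); each row r = 29*s + 25*t:
r=29, s=1, t=0
r=25, s=0, t=1
q=1: r=4, s=1, t=-1   [29*(1) + 25*(-1) = 4]
q=6: r=1, s=-6, t=7   [29*(-6) + 25*(7) = 1]
q=4: r=0, s=25, t=-29   [29*(25) + 25*(-29) = 0]
GCD = 1 with t = 7, so 25*(7) ≡ 1 (mod 29)
Inverse = 7 mod 29 = 7
Check: 25 * 7 = 175 ≡ 1 (mod 29)

25^(-1) ≡ 7 (mod 29)


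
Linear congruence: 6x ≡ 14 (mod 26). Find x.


GCD(6, 26) = 2 divides 14
Divide: 3x ≡ 7 (mod 13)
x ≡ 11 (mod 13)


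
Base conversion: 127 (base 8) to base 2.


127 (base 8) = 87 (decimal)
87 (decimal) = 1010111 (base 2)


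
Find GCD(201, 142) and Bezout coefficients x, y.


Tabular extended Euclidean (each row: r = 201*s + 142*t):
r=201, s=1, t=0
r=142, s=0, t=1
q=1: r=59, s=1, t=-1   [201*(1) + 142*(-1) = 59]
q=2: r=24, s=-2, t=3   [201*(-2) + 142*(3) = 24]
q=2: r=11, s=5, t=-7   [201*(5) + 142*(-7) = 11]
q=2: r=2, s=-12, t=17   [201*(-12) + 142*(17) = 2]
q=5: r=1, s=65, t=-92   [201*(65) + 142*(-92) = 1]
q=2: r=0, s=-142, t=201   [201*(-142) + 142*(201) = 0]
GCD = 1; from the row with r=1: x=65, y=-92
Check: 201*(65) + 142*(-92) = 13065 - 13064 = 1

GCD = 1, x = 65, y = -92


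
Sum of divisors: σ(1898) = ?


Divisors of 1898: 1, 2, 13, 26, 73, 146, 949, 1898
Sum = 1 + 2 + 13 + 26 + 73 + 146 + 949 + 1898 = 3108

σ(1898) = 3108


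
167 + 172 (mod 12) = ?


167 + 172 = 339
339 mod 12 = 3


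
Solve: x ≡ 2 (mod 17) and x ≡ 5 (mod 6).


M = 17*6 = 102
M1 = M/17 = 6, M2 = M/6 = 17
M1^(-1) mod 17 = 3, M2^(-1) mod 6 = 5
x = 2*6*3 + 5*17*5 = 461
461 mod 102 = 53
Check: 53 mod 17 = 2 ✓, 53 mod 6 = 5 ✓

x ≡ 53 (mod 102)


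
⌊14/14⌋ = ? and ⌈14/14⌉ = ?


14/14 = 1.0000
floor = 1
ceil = 1

floor = 1, ceil = 1


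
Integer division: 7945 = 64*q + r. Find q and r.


7945 = 64 * 124 + 9
Check: 7936 + 9 = 7945

q = 124, r = 9


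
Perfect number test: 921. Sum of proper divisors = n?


Proper divisors of 921: 1, 3, 307
Sum = 1 + 3 + 307 = 311

No, 921 is not perfect (311 ≠ 921)


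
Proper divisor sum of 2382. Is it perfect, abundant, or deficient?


Proper divisors: 1, 2, 3, 6, 397, 794, 1191
Sum = 1 + 2 + 3 + 6 + 397 + 794 + 1191 = 2394
2394 > 2382 → abundant

s(2382) = 2394 (abundant)


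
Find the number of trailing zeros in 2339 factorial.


floor(2339/5) = 467
floor(2339/25) = 93
floor(2339/125) = 18
floor(2339/625) = 3
Total = 581

581 trailing zeros


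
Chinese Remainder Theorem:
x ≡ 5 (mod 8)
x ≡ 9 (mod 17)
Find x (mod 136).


M = 8*17 = 136
M1 = M/8 = 17, M2 = M/17 = 8
M1^(-1) mod 8 = 1, M2^(-1) mod 17 = 15
x = 5*17*1 + 9*8*15 = 1165
1165 mod 136 = 77
Check: 77 mod 8 = 5 ✓, 77 mod 17 = 9 ✓

x ≡ 77 (mod 136)


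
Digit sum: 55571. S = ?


5 + 5 + 5 + 7 + 1 = 23


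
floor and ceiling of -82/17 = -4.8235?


-82/17 = -4.8235
floor = -5
ceil = -4

floor = -5, ceil = -4


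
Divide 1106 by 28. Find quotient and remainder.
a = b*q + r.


1106 = 28 * 39 + 14
Check: 1092 + 14 = 1106

q = 39, r = 14


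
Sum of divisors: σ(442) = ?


Divisors of 442: 1, 2, 13, 17, 26, 34, 221, 442
Sum = 1 + 2 + 13 + 17 + 26 + 34 + 221 + 442 = 756

σ(442) = 756


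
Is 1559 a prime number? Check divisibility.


Check divisors up to sqrt(1559) = 39.4842
No divisors found.
1559 is prime.

Yes, 1559 is prime


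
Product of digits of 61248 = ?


6 × 1 × 2 × 4 × 8 = 384


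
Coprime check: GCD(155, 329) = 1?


Euclidean algorithm:
329 = 2 * 155 + 19
155 = 8 * 19 + 3
19 = 6 * 3 + 1
3 = 3 * 1 + 0
GCD(155, 329) = 1

Yes, coprime (GCD = 1)


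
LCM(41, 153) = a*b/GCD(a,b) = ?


GCD(41, 153) = 1
LCM = 41*153/1 = 6273/1 = 6273

LCM = 6273


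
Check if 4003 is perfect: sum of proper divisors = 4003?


Proper divisors of 4003: 1
Sum = 1 = 1

No, 4003 is not perfect (1 ≠ 4003)


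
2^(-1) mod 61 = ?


Use the extended Euclidean algorithm on (61, 2); each row r = 61*s + 2*t:
r=61, s=1, t=0
r=2, s=0, t=1
q=30: r=1, s=1, t=-30   [61*(1) + 2*(-30) = 1]
q=2: r=0, s=-2, t=61   [61*(-2) + 2*(61) = 0]
GCD = 1 with t = -30, so 2*(-30) ≡ 1 (mod 61)
Inverse = -30 mod 61 = 31
Check: 2 * 31 = 62 ≡ 1 (mod 61)

2^(-1) ≡ 31 (mod 61)


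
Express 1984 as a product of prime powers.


1984 / 2 = 992
992 / 2 = 496
496 / 2 = 248
248 / 2 = 124
124 / 2 = 62
62 / 2 = 31
31 / 31 = 1
1984 = 2^6 × 31


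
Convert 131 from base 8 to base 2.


131 (base 8) = 89 (decimal)
89 (decimal) = 1011001 (base 2)


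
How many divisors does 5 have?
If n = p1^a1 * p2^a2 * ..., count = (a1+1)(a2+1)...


5 = 5^1
d(5) = (1+1) = 2

2 divisors


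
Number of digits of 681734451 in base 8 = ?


681734451 in base 8 = 5050470463
Number of digits = 10

10 digits (base 8)


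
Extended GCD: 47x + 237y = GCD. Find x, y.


Tabular extended Euclidean (each row: r = 47*s + 237*t):
r=47, s=1, t=0
r=237, s=0, t=1
q=0: r=47, s=1, t=0   [47*(1) + 237*(0) = 47]
q=5: r=2, s=-5, t=1   [47*(-5) + 237*(1) = 2]
q=23: r=1, s=116, t=-23   [47*(116) + 237*(-23) = 1]
q=2: r=0, s=-237, t=47   [47*(-237) + 237*(47) = 0]
GCD = 1; from the row with r=1: x=116, y=-23
Check: 47*(116) + 237*(-23) = 5452 - 5451 = 1

GCD = 1, x = 116, y = -23


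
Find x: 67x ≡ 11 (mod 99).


GCD(67, 99) = 1, unique solution
a^(-1) mod 99 = 34
x = 34 * 11 mod 99 = 77

x ≡ 77 (mod 99)


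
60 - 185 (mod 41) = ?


60 - 185 = -125
-125 mod 41 = 39


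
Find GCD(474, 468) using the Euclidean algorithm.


474 = 1 * 468 + 6
468 = 78 * 6 + 0
GCD = 6


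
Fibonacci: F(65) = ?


Sequence: 1, 1, 2, 3, 5, 8, 13, 21, 34, 55, 89, 144, 233, 377, 610, 987, 1597, 2584, 4181, 6765, 10946, 17711, 28657, 46368, 75025, 121393, 196418, 317811, 514229, 832040, 1346269, 2178309, 3524578, 5702887, 9227465, 14930352, 24157817, 39088169, 63245986, 102334155, 165580141, 267914296, 433494437, 701408733, 1134903170, 1836311903, 2971215073, 4807526976, 7778742049, 12586269025, 20365011074, 32951280099, 53316291173, 86267571272, 139583862445, 225851433717, 365435296162, 591286729879, 956722026041, 1548008755920, 2504730781961, 4052739537881, 6557470319842, 10610209857723, 17167680177565
F(65) = 17167680177565


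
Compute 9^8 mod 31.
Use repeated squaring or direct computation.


9^1 mod 31 = 9
9^2 mod 31 = 19
9^3 mod 31 = 16
9^4 mod 31 = 20
9^5 mod 31 = 25
9^6 mod 31 = 8
9^7 mod 31 = 10
9^8 mod 31 = 28


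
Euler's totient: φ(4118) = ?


4118 = 2 × 29 × 71
Prime factors: 2, 29, 71
φ(4118) = 4118 × (1-1/2) × (1-1/29) × (1-1/71)
= 4118 × 1/2 × 28/29 × 70/71 = 1960

φ(4118) = 1960


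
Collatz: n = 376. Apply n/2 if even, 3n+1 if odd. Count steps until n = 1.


376 → 188 → 94 → 47 → 142 → 71 → 214 → 107 → 322 → 161 → 484 → 242 → 121 → 364 → 182 → 91 → 274 → 137 → 412 → 206 → 103 → 310 → 155 → 466 → 233 → 700 → 350 → 175 → 526 → 263 → 790 → 395 → 1186 → 593 → 1780 → 890 → 445 → 1336 → 668 → 334 → 167 → 502 → 251 → 754 → 377 → 1132 → 566 → 283 → 850 → 425 → 1276 → 638 → 319 → 958 → 479 → 1438 → 719 → 2158 → 1079 → 3238 → 1619 → 4858 → 2429 → 7288 → 3644 → 1822 → 911 → 2734 → 1367 → 4102 → 2051 → 6154 → 3077 → 9232 → 4616 → 2308 → 1154 → 577 → 1732 → 866 → 433 → 1300 → 650 → 325 → 976 → 488 → 244 → 122 → 61 → 184 → 92 → 46 → 23 → 70 → 35 → 106 → 53 → 160 → 80 → 40 → 20 → 10 → 5 → 16 → 8 → 4 → 2 → 1
Total steps = 107

107 steps


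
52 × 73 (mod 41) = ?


52 × 73 = 3796
3796 mod 41 = 24


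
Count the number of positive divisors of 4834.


4834 = 2^1 × 2417^1
d(4834) = (1+1) × (1+1) = 4

4 divisors


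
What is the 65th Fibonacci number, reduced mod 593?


F(k) mod 593 for k=1..65:
1, 1, 2, 3, 5, 8, 13, 21, 34, 55, 89, 144, 233, 377, 17, 394, 411, 212, 30, 242, 272, 514, 193, 114, 307, 421, 135, 556, 98, 61, 159, 220, 379, 6, 385, 391, 183, 574, 164, 145, 309, 454, 170, 31, 201, 232, 433, 72, 505, 577, 489, 473, 369, 249, 25, 274, 299, 573, 279, 259, 538, 204, 149, 353, 502
F(65) mod 593 = 502


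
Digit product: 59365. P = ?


5 × 9 × 3 × 6 × 5 = 4050


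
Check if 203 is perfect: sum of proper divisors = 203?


Proper divisors of 203: 1, 7, 29
Sum = 1 + 7 + 29 = 37

No, 203 is not perfect (37 ≠ 203)


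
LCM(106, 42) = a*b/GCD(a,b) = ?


GCD(106, 42) = 2
LCM = 106*42/2 = 4452/2 = 2226

LCM = 2226


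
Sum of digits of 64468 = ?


6 + 4 + 4 + 6 + 8 = 28


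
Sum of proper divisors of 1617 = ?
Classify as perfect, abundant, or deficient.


Proper divisors: 1, 3, 7, 11, 21, 33, 49, 77, 147, 231, 539
Sum = 1 + 3 + 7 + 11 + 21 + 33 + 49 + 77 + 147 + 231 + 539 = 1119
1119 < 1617 → deficient

s(1617) = 1119 (deficient)


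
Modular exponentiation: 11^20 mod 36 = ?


11^1 mod 36 = 11
11^2 mod 36 = 13
11^3 mod 36 = 35
11^4 mod 36 = 25
11^5 mod 36 = 23
11^6 mod 36 = 1
11^7 mod 36 = 11
11^8 mod 36 = 13
11^9 mod 36 = 35
11^10 mod 36 = 25
11^11 mod 36 = 23
11^12 mod 36 = 1
11^13 mod 36 = 11
11^14 mod 36 = 13
11^15 mod 36 = 35
11^16 mod 36 = 25
11^17 mod 36 = 23
11^18 mod 36 = 1
11^19 mod 36 = 11
11^20 mod 36 = 13


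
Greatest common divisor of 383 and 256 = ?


383 = 1 * 256 + 127
256 = 2 * 127 + 2
127 = 63 * 2 + 1
2 = 2 * 1 + 0
GCD = 1


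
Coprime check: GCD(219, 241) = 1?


Euclidean algorithm:
241 = 1 * 219 + 22
219 = 9 * 22 + 21
22 = 1 * 21 + 1
21 = 21 * 1 + 0
GCD(219, 241) = 1

Yes, coprime (GCD = 1)


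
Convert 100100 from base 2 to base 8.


100100 (base 2) = 36 (decimal)
36 (decimal) = 44 (base 8)


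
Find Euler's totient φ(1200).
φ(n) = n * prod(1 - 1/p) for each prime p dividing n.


1200 = 2^4 × 3 × 5^2
Prime factors: 2, 3, 5
φ(1200) = 1200 × (1-1/2) × (1-1/3) × (1-1/5)
= 1200 × 1/2 × 2/3 × 4/5 = 320

φ(1200) = 320


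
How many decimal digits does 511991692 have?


511991692 has 9 digits in base 10
floor(log10(511991692)) + 1 = floor(8.7093) + 1 = 9

9 digits (base 10)


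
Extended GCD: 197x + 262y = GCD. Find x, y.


Tabular extended Euclidean (each row: r = 197*s + 262*t):
r=197, s=1, t=0
r=262, s=0, t=1
q=0: r=197, s=1, t=0   [197*(1) + 262*(0) = 197]
q=1: r=65, s=-1, t=1   [197*(-1) + 262*(1) = 65]
q=3: r=2, s=4, t=-3   [197*(4) + 262*(-3) = 2]
q=32: r=1, s=-129, t=97   [197*(-129) + 262*(97) = 1]
q=2: r=0, s=262, t=-197   [197*(262) + 262*(-197) = 0]
GCD = 1; from the row with r=1: x=-129, y=97
Check: 197*(-129) + 262*(97) = -25413 + 25414 = 1

GCD = 1, x = -129, y = 97


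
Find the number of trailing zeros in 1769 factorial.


floor(1769/5) = 353
floor(1769/25) = 70
floor(1769/125) = 14
floor(1769/625) = 2
Total = 439

439 trailing zeros


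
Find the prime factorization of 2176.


2176 / 2 = 1088
1088 / 2 = 544
544 / 2 = 272
272 / 2 = 136
136 / 2 = 68
68 / 2 = 34
34 / 2 = 17
17 / 17 = 1
2176 = 2^7 × 17


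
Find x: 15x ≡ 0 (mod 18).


GCD(15, 18) = 3 divides 0
Divide: 5x ≡ 0 (mod 6)
x ≡ 0 (mod 6)


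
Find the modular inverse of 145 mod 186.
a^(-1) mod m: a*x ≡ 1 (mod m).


Use the extended Euclidean algorithm on (186, 145); each row r = 186*s + 145*t:
r=186, s=1, t=0
r=145, s=0, t=1
q=1: r=41, s=1, t=-1   [186*(1) + 145*(-1) = 41]
q=3: r=22, s=-3, t=4   [186*(-3) + 145*(4) = 22]
q=1: r=19, s=4, t=-5   [186*(4) + 145*(-5) = 19]
q=1: r=3, s=-7, t=9   [186*(-7) + 145*(9) = 3]
q=6: r=1, s=46, t=-59   [186*(46) + 145*(-59) = 1]
q=3: r=0, s=-145, t=186   [186*(-145) + 145*(186) = 0]
GCD = 1 with t = -59, so 145*(-59) ≡ 1 (mod 186)
Inverse = -59 mod 186 = 127
Check: 145 * 127 = 18415 ≡ 1 (mod 186)

145^(-1) ≡ 127 (mod 186)


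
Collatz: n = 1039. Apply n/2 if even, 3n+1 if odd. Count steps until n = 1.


1039 → 3118 → 1559 → 4678 → 2339 → 7018 → 3509 → 10528 → 5264 → 2632 → 1316 → 658 → 329 → 988 → 494 → 247 → 742 → 371 → 1114 → 557 → 1672 → 836 → 418 → 209 → 628 → 314 → 157 → 472 → 236 → 118 → 59 → 178 → 89 → 268 → 134 → 67 → 202 → 101 → 304 → 152 → 76 → 38 → 19 → 58 → 29 → 88 → 44 → 22 → 11 → 34 → 17 → 52 → 26 → 13 → 40 → 20 → 10 → 5 → 16 → 8 → 4 → 2 → 1
Total steps = 62

62 steps


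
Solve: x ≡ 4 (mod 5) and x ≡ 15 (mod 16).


M = 5*16 = 80
M1 = M/5 = 16, M2 = M/16 = 5
M1^(-1) mod 5 = 1, M2^(-1) mod 16 = 13
x = 4*16*1 + 15*5*13 = 1039
1039 mod 80 = 79
Check: 79 mod 5 = 4 ✓, 79 mod 16 = 15 ✓

x ≡ 79 (mod 80)


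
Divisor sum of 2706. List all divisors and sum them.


Divisors of 2706: 1, 2, 3, 6, 11, 22, 33, 41, 66, 82, 123, 246, 451, 902, 1353, 2706
Sum = 1 + 2 + 3 + 6 + 11 + 22 + 33 + 41 + 66 + 82 + 123 + 246 + 451 + 902 + 1353 + 2706 = 6048

σ(2706) = 6048


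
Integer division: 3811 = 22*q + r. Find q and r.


3811 = 22 * 173 + 5
Check: 3806 + 5 = 3811

q = 173, r = 5


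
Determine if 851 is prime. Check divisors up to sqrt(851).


851 / 23 = 37 (exact division)
851 is NOT prime.

No, 851 is not prime


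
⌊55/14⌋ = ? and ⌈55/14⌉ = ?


55/14 = 3.9286
floor = 3
ceil = 4

floor = 3, ceil = 4


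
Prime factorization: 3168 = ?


3168 / 2 = 1584
1584 / 2 = 792
792 / 2 = 396
396 / 2 = 198
198 / 2 = 99
99 / 3 = 33
33 / 3 = 11
11 / 11 = 1
3168 = 2^5 × 3^2 × 11


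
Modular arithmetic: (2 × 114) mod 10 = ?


2 × 114 = 228
228 mod 10 = 8


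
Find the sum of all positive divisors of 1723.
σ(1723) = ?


Divisors of 1723: 1, 1723
Sum = 1 + 1723 = 1724

σ(1723) = 1724


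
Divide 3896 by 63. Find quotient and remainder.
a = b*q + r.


3896 = 63 * 61 + 53
Check: 3843 + 53 = 3896

q = 61, r = 53


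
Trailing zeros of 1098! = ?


floor(1098/5) = 219
floor(1098/25) = 43
floor(1098/125) = 8
floor(1098/625) = 1
Total = 271

271 trailing zeros


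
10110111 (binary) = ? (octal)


10110111 (base 2) = 183 (decimal)
183 (decimal) = 267 (base 8)


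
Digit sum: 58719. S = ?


5 + 8 + 7 + 1 + 9 = 30


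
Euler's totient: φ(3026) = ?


3026 = 2 × 17 × 89
Prime factors: 2, 17, 89
φ(3026) = 3026 × (1-1/2) × (1-1/17) × (1-1/89)
= 3026 × 1/2 × 16/17 × 88/89 = 1408

φ(3026) = 1408


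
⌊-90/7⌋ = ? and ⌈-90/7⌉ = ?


-90/7 = -12.8571
floor = -13
ceil = -12

floor = -13, ceil = -12


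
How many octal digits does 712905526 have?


712905526 in base 8 = 5237411466
Number of digits = 10

10 digits (base 8)


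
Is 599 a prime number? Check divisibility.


Check divisors up to sqrt(599) = 24.4745
No divisors found.
599 is prime.

Yes, 599 is prime


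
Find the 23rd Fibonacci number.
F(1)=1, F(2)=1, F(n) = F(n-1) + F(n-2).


Sequence: 1, 1, 2, 3, 5, 8, 13, 21, 34, 55, 89, 144, 233, 377, 610, 987, 1597, 2584, 4181, 6765, 10946, 17711, 28657
F(23) = 28657


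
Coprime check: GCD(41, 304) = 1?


Euclidean algorithm:
304 = 7 * 41 + 17
41 = 2 * 17 + 7
17 = 2 * 7 + 3
7 = 2 * 3 + 1
3 = 3 * 1 + 0
GCD(41, 304) = 1

Yes, coprime (GCD = 1)


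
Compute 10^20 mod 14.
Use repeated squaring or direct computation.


10^1 mod 14 = 10
10^2 mod 14 = 2
10^3 mod 14 = 6
10^4 mod 14 = 4
10^5 mod 14 = 12
10^6 mod 14 = 8
10^7 mod 14 = 10
10^8 mod 14 = 2
10^9 mod 14 = 6
10^10 mod 14 = 4
10^11 mod 14 = 12
10^12 mod 14 = 8
10^13 mod 14 = 10
10^14 mod 14 = 2
10^15 mod 14 = 6
10^16 mod 14 = 4
10^17 mod 14 = 12
10^18 mod 14 = 8
10^19 mod 14 = 10
10^20 mod 14 = 2


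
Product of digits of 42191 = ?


4 × 2 × 1 × 9 × 1 = 72


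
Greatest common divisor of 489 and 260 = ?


489 = 1 * 260 + 229
260 = 1 * 229 + 31
229 = 7 * 31 + 12
31 = 2 * 12 + 7
12 = 1 * 7 + 5
7 = 1 * 5 + 2
5 = 2 * 2 + 1
2 = 2 * 1 + 0
GCD = 1


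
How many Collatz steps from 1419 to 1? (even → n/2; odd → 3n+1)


1419 → 4258 → 2129 → 6388 → 3194 → 1597 → 4792 → 2396 → 1198 → 599 → 1798 → 899 → 2698 → 1349 → 4048 → 2024 → 1012 → 506 → 253 → 760 → 380 → 190 → 95 → 286 → 143 → 430 → 215 → 646 → 323 → 970 → 485 → 1456 → 728 → 364 → 182 → 91 → 274 → 137 → 412 → 206 → 103 → 310 → 155 → 466 → 233 → 700 → 350 → 175 → 526 → 263 → 790 → 395 → 1186 → 593 → 1780 → 890 → 445 → 1336 → 668 → 334 → 167 → 502 → 251 → 754 → 377 → 1132 → 566 → 283 → 850 → 425 → 1276 → 638 → 319 → 958 → 479 → 1438 → 719 → 2158 → 1079 → 3238 → 1619 → 4858 → 2429 → 7288 → 3644 → 1822 → 911 → 2734 → 1367 → 4102 → 2051 → 6154 → 3077 → 9232 → 4616 → 2308 → 1154 → 577 → 1732 → 866 → 433 → 1300 → 650 → 325 → 976 → 488 → 244 → 122 → 61 → 184 → 92 → 46 → 23 → 70 → 35 → 106 → 53 → 160 → 80 → 40 → 20 → 10 → 5 → 16 → 8 → 4 → 2 → 1
Total steps = 127

127 steps


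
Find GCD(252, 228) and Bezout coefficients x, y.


Tabular extended Euclidean (each row: r = 252*s + 228*t):
r=252, s=1, t=0
r=228, s=0, t=1
q=1: r=24, s=1, t=-1   [252*(1) + 228*(-1) = 24]
q=9: r=12, s=-9, t=10   [252*(-9) + 228*(10) = 12]
q=2: r=0, s=19, t=-21   [252*(19) + 228*(-21) = 0]
GCD = 12; from the row with r=12: x=-9, y=10
Check: 252*(-9) + 228*(10) = -2268 + 2280 = 12

GCD = 12, x = -9, y = 10


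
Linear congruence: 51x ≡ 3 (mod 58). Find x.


GCD(51, 58) = 1, unique solution
a^(-1) mod 58 = 33
x = 33 * 3 mod 58 = 41

x ≡ 41 (mod 58)


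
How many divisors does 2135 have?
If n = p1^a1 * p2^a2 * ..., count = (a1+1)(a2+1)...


2135 = 5^1 × 7^1 × 61^1
d(2135) = (1+1) × (1+1) × (1+1) = 8

8 divisors


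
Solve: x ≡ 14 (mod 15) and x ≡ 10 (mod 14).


M = 15*14 = 210
M1 = M/15 = 14, M2 = M/14 = 15
M1^(-1) mod 15 = 14, M2^(-1) mod 14 = 1
x = 14*14*14 + 10*15*1 = 2894
2894 mod 210 = 164
Check: 164 mod 15 = 14 ✓, 164 mod 14 = 10 ✓

x ≡ 164 (mod 210)


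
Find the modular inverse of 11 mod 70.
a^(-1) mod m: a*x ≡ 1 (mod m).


Use the extended Euclidean algorithm on (70, 11); each row r = 70*s + 11*t:
r=70, s=1, t=0
r=11, s=0, t=1
q=6: r=4, s=1, t=-6   [70*(1) + 11*(-6) = 4]
q=2: r=3, s=-2, t=13   [70*(-2) + 11*(13) = 3]
q=1: r=1, s=3, t=-19   [70*(3) + 11*(-19) = 1]
q=3: r=0, s=-11, t=70   [70*(-11) + 11*(70) = 0]
GCD = 1 with t = -19, so 11*(-19) ≡ 1 (mod 70)
Inverse = -19 mod 70 = 51
Check: 11 * 51 = 561 ≡ 1 (mod 70)

11^(-1) ≡ 51 (mod 70)


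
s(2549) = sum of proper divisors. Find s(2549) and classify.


Proper divisors: 1
Sum = 1 = 1
1 < 2549 → deficient

s(2549) = 1 (deficient)


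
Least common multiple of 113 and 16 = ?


GCD(113, 16) = 1
LCM = 113*16/1 = 1808/1 = 1808

LCM = 1808


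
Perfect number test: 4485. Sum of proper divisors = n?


Proper divisors of 4485: 1, 3, 5, 13, 15, 23, 39, 65, 69, 115, 195, 299, 345, 897, 1495
Sum = 1 + 3 + 5 + 13 + 15 + 23 + 39 + 65 + 69 + 115 + 195 + 299 + 345 + 897 + 1495 = 3579

No, 4485 is not perfect (3579 ≠ 4485)


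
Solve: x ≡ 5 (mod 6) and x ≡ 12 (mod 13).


M = 6*13 = 78
M1 = M/6 = 13, M2 = M/13 = 6
M1^(-1) mod 6 = 1, M2^(-1) mod 13 = 11
x = 5*13*1 + 12*6*11 = 857
857 mod 78 = 77
Check: 77 mod 6 = 5 ✓, 77 mod 13 = 12 ✓

x ≡ 77 (mod 78)


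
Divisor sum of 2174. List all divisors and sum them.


Divisors of 2174: 1, 2, 1087, 2174
Sum = 1 + 2 + 1087 + 2174 = 3264

σ(2174) = 3264


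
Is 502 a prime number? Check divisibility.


502 / 2 = 251 (exact division)
502 is NOT prime.

No, 502 is not prime


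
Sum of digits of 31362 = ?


3 + 1 + 3 + 6 + 2 = 15


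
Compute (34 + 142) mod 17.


34 + 142 = 176
176 mod 17 = 6


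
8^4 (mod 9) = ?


8^1 mod 9 = 8
8^2 mod 9 = 1
8^3 mod 9 = 8
8^4 mod 9 = 1


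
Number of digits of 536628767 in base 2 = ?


536628767 in base 2 = 11111111111000100111000011111
Number of digits = 29

29 digits (base 2)


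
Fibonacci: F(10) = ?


Sequence: 1, 1, 2, 3, 5, 8, 13, 21, 34, 55
F(10) = 55


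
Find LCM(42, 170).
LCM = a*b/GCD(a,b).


GCD(42, 170) = 2
LCM = 42*170/2 = 7140/2 = 3570

LCM = 3570


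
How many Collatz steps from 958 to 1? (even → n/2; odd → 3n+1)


958 → 479 → 1438 → 719 → 2158 → 1079 → 3238 → 1619 → 4858 → 2429 → 7288 → 3644 → 1822 → 911 → 2734 → 1367 → 4102 → 2051 → 6154 → 3077 → 9232 → 4616 → 2308 → 1154 → 577 → 1732 → 866 → 433 → 1300 → 650 → 325 → 976 → 488 → 244 → 122 → 61 → 184 → 92 → 46 → 23 → 70 → 35 → 106 → 53 → 160 → 80 → 40 → 20 → 10 → 5 → 16 → 8 → 4 → 2 → 1
Total steps = 54

54 steps


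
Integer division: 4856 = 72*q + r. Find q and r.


4856 = 72 * 67 + 32
Check: 4824 + 32 = 4856

q = 67, r = 32


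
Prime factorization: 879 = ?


879 / 3 = 293
293 / 293 = 1
879 = 3 × 293


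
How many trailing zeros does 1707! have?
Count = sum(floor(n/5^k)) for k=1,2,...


floor(1707/5) = 341
floor(1707/25) = 68
floor(1707/125) = 13
floor(1707/625) = 2
Total = 424

424 trailing zeros


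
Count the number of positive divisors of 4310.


4310 = 2^1 × 5^1 × 431^1
d(4310) = (1+1) × (1+1) × (1+1) = 8

8 divisors


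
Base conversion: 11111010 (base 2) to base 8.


11111010 (base 2) = 250 (decimal)
250 (decimal) = 372 (base 8)


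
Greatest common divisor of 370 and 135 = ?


370 = 2 * 135 + 100
135 = 1 * 100 + 35
100 = 2 * 35 + 30
35 = 1 * 30 + 5
30 = 6 * 5 + 0
GCD = 5


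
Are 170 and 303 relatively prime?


Euclidean algorithm:
303 = 1 * 170 + 133
170 = 1 * 133 + 37
133 = 3 * 37 + 22
37 = 1 * 22 + 15
22 = 1 * 15 + 7
15 = 2 * 7 + 1
7 = 7 * 1 + 0
GCD(170, 303) = 1

Yes, coprime (GCD = 1)


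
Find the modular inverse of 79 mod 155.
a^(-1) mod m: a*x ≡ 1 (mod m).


Use the extended Euclidean algorithm on (155, 79); each row r = 155*s + 79*t:
r=155, s=1, t=0
r=79, s=0, t=1
q=1: r=76, s=1, t=-1   [155*(1) + 79*(-1) = 76]
q=1: r=3, s=-1, t=2   [155*(-1) + 79*(2) = 3]
q=25: r=1, s=26, t=-51   [155*(26) + 79*(-51) = 1]
q=3: r=0, s=-79, t=155   [155*(-79) + 79*(155) = 0]
GCD = 1 with t = -51, so 79*(-51) ≡ 1 (mod 155)
Inverse = -51 mod 155 = 104
Check: 79 * 104 = 8216 ≡ 1 (mod 155)

79^(-1) ≡ 104 (mod 155)


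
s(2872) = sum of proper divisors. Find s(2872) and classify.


Proper divisors: 1, 2, 4, 8, 359, 718, 1436
Sum = 1 + 2 + 4 + 8 + 359 + 718 + 1436 = 2528
2528 < 2872 → deficient

s(2872) = 2528 (deficient)


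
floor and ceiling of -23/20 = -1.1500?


-23/20 = -1.1500
floor = -2
ceil = -1

floor = -2, ceil = -1


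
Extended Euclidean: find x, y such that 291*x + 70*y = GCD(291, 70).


Tabular extended Euclidean (each row: r = 291*s + 70*t):
r=291, s=1, t=0
r=70, s=0, t=1
q=4: r=11, s=1, t=-4   [291*(1) + 70*(-4) = 11]
q=6: r=4, s=-6, t=25   [291*(-6) + 70*(25) = 4]
q=2: r=3, s=13, t=-54   [291*(13) + 70*(-54) = 3]
q=1: r=1, s=-19, t=79   [291*(-19) + 70*(79) = 1]
q=3: r=0, s=70, t=-291   [291*(70) + 70*(-291) = 0]
GCD = 1; from the row with r=1: x=-19, y=79
Check: 291*(-19) + 70*(79) = -5529 + 5530 = 1

GCD = 1, x = -19, y = 79


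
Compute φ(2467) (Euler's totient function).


2467 = 2467
Prime factors: 2467
φ(2467) = 2467 × (1-1/2467)
= 2467 × 2466/2467 = 2466

φ(2467) = 2466


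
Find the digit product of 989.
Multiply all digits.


9 × 8 × 9 = 648


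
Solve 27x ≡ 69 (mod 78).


GCD(27, 78) = 3 divides 69
Divide: 9x ≡ 23 (mod 26)
x ≡ 17 (mod 26)


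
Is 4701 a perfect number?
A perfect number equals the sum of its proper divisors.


Proper divisors of 4701: 1, 3, 1567
Sum = 1 + 3 + 1567 = 1571

No, 4701 is not perfect (1571 ≠ 4701)


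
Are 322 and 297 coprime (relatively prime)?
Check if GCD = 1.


Euclidean algorithm:
322 = 1 * 297 + 25
297 = 11 * 25 + 22
25 = 1 * 22 + 3
22 = 7 * 3 + 1
3 = 3 * 1 + 0
GCD(322, 297) = 1

Yes, coprime (GCD = 1)


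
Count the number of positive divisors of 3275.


3275 = 5^2 × 131^1
d(3275) = (2+1) × (1+1) = 6

6 divisors


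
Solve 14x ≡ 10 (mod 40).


GCD(14, 40) = 2 divides 10
Divide: 7x ≡ 5 (mod 20)
x ≡ 15 (mod 20)


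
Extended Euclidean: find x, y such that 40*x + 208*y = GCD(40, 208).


Tabular extended Euclidean (each row: r = 40*s + 208*t):
r=40, s=1, t=0
r=208, s=0, t=1
q=0: r=40, s=1, t=0   [40*(1) + 208*(0) = 40]
q=5: r=8, s=-5, t=1   [40*(-5) + 208*(1) = 8]
q=5: r=0, s=26, t=-5   [40*(26) + 208*(-5) = 0]
GCD = 8; from the row with r=8: x=-5, y=1
Check: 40*(-5) + 208*(1) = -200 + 208 = 8

GCD = 8, x = -5, y = 1


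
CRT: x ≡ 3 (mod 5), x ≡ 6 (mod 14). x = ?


M = 5*14 = 70
M1 = M/5 = 14, M2 = M/14 = 5
M1^(-1) mod 5 = 4, M2^(-1) mod 14 = 3
x = 3*14*4 + 6*5*3 = 258
258 mod 70 = 48
Check: 48 mod 5 = 3 ✓, 48 mod 14 = 6 ✓

x ≡ 48 (mod 70)


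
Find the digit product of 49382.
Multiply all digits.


4 × 9 × 3 × 8 × 2 = 1728


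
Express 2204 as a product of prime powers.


2204 / 2 = 1102
1102 / 2 = 551
551 / 19 = 29
29 / 29 = 1
2204 = 2^2 × 19 × 29


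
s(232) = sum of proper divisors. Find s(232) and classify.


Proper divisors: 1, 2, 4, 8, 29, 58, 116
Sum = 1 + 2 + 4 + 8 + 29 + 58 + 116 = 218
218 < 232 → deficient

s(232) = 218 (deficient)


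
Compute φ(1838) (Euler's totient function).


1838 = 2 × 919
Prime factors: 2, 919
φ(1838) = 1838 × (1-1/2) × (1-1/919)
= 1838 × 1/2 × 918/919 = 918

φ(1838) = 918


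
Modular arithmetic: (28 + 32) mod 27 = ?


28 + 32 = 60
60 mod 27 = 6


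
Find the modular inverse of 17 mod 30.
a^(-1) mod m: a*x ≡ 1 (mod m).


Use the extended Euclidean algorithm on (30, 17); each row r = 30*s + 17*t:
r=30, s=1, t=0
r=17, s=0, t=1
q=1: r=13, s=1, t=-1   [30*(1) + 17*(-1) = 13]
q=1: r=4, s=-1, t=2   [30*(-1) + 17*(2) = 4]
q=3: r=1, s=4, t=-7   [30*(4) + 17*(-7) = 1]
q=4: r=0, s=-17, t=30   [30*(-17) + 17*(30) = 0]
GCD = 1 with t = -7, so 17*(-7) ≡ 1 (mod 30)
Inverse = -7 mod 30 = 23
Check: 17 * 23 = 391 ≡ 1 (mod 30)

17^(-1) ≡ 23 (mod 30)


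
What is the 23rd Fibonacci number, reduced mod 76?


F(k) mod 76 for k=1..23:
1, 1, 2, 3, 5, 8, 13, 21, 34, 55, 13, 68, 5, 73, 2, 75, 1, 0, 1, 1, 2, 3, 5
F(23) mod 76 = 5


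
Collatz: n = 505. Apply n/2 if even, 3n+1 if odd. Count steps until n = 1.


505 → 1516 → 758 → 379 → 1138 → 569 → 1708 → 854 → 427 → 1282 → 641 → 1924 → 962 → 481 → 1444 → 722 → 361 → 1084 → 542 → 271 → 814 → 407 → 1222 → 611 → 1834 → 917 → 2752 → 1376 → 688 → 344 → 172 → 86 → 43 → 130 → 65 → 196 → 98 → 49 → 148 → 74 → 37 → 112 → 56 → 28 → 14 → 7 → 22 → 11 → 34 → 17 → 52 → 26 → 13 → 40 → 20 → 10 → 5 → 16 → 8 → 4 → 2 → 1
Total steps = 61

61 steps


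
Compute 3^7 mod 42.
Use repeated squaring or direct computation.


3^1 mod 42 = 3
3^2 mod 42 = 9
3^3 mod 42 = 27
3^4 mod 42 = 39
3^5 mod 42 = 33
3^6 mod 42 = 15
3^7 mod 42 = 3


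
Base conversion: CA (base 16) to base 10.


CA (base 16) = 202 (decimal)
202 (decimal) = 202 (base 10)


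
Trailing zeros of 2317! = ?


floor(2317/5) = 463
floor(2317/25) = 92
floor(2317/125) = 18
floor(2317/625) = 3
Total = 576

576 trailing zeros


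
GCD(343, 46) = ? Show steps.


343 = 7 * 46 + 21
46 = 2 * 21 + 4
21 = 5 * 4 + 1
4 = 4 * 1 + 0
GCD = 1


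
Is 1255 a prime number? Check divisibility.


1255 / 5 = 251 (exact division)
1255 is NOT prime.

No, 1255 is not prime


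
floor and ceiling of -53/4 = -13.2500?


-53/4 = -13.2500
floor = -14
ceil = -13

floor = -14, ceil = -13


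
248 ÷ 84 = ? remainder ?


248 = 84 * 2 + 80
Check: 168 + 80 = 248

q = 2, r = 80


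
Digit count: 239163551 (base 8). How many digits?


239163551 in base 8 = 1620254237
Number of digits = 10

10 digits (base 8)


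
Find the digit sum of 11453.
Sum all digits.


1 + 1 + 4 + 5 + 3 = 14


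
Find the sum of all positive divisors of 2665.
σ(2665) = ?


Divisors of 2665: 1, 5, 13, 41, 65, 205, 533, 2665
Sum = 1 + 5 + 13 + 41 + 65 + 205 + 533 + 2665 = 3528

σ(2665) = 3528


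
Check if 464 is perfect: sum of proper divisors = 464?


Proper divisors of 464: 1, 2, 4, 8, 16, 29, 58, 116, 232
Sum = 1 + 2 + 4 + 8 + 16 + 29 + 58 + 116 + 232 = 466

No, 464 is not perfect (466 ≠ 464)


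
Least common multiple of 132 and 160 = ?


GCD(132, 160) = 4
LCM = 132*160/4 = 21120/4 = 5280

LCM = 5280


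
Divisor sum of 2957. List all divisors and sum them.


Divisors of 2957: 1, 2957
Sum = 1 + 2957 = 2958

σ(2957) = 2958


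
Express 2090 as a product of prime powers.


2090 / 2 = 1045
1045 / 5 = 209
209 / 11 = 19
19 / 19 = 1
2090 = 2 × 5 × 11 × 19


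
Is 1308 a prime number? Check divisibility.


1308 / 2 = 654 (exact division)
1308 is NOT prime.

No, 1308 is not prime


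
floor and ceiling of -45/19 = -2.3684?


-45/19 = -2.3684
floor = -3
ceil = -2

floor = -3, ceil = -2


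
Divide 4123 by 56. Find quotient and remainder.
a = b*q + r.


4123 = 56 * 73 + 35
Check: 4088 + 35 = 4123

q = 73, r = 35


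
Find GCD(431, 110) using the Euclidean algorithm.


431 = 3 * 110 + 101
110 = 1 * 101 + 9
101 = 11 * 9 + 2
9 = 4 * 2 + 1
2 = 2 * 1 + 0
GCD = 1


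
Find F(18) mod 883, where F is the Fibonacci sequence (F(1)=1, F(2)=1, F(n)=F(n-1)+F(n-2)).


F(k) mod 883 for k=1..18:
1, 1, 2, 3, 5, 8, 13, 21, 34, 55, 89, 144, 233, 377, 610, 104, 714, 818
F(18) mod 883 = 818


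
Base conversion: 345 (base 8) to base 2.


345 (base 8) = 229 (decimal)
229 (decimal) = 11100101 (base 2)


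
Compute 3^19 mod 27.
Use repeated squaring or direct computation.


3^1 mod 27 = 3
3^2 mod 27 = 9
3^3 mod 27 = 0
3^4 mod 27 = 0
3^5 mod 27 = 0
3^6 mod 27 = 0
3^7 mod 27 = 0
3^8 mod 27 = 0
3^9 mod 27 = 0
3^10 mod 27 = 0
3^11 mod 27 = 0
3^12 mod 27 = 0
3^13 mod 27 = 0
3^14 mod 27 = 0
3^15 mod 27 = 0
3^16 mod 27 = 0
3^17 mod 27 = 0
3^18 mod 27 = 0
3^19 mod 27 = 0


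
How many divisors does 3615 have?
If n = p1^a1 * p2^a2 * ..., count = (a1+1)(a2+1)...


3615 = 3^1 × 5^1 × 241^1
d(3615) = (1+1) × (1+1) × (1+1) = 8

8 divisors


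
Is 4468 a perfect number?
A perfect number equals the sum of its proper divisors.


Proper divisors of 4468: 1, 2, 4, 1117, 2234
Sum = 1 + 2 + 4 + 1117 + 2234 = 3358

No, 4468 is not perfect (3358 ≠ 4468)


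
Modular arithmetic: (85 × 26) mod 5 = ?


85 × 26 = 2210
2210 mod 5 = 0


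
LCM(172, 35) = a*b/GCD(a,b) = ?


GCD(172, 35) = 1
LCM = 172*35/1 = 6020/1 = 6020

LCM = 6020


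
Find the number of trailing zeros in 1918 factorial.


floor(1918/5) = 383
floor(1918/25) = 76
floor(1918/125) = 15
floor(1918/625) = 3
Total = 477

477 trailing zeros


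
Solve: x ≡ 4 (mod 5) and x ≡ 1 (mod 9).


M = 5*9 = 45
M1 = M/5 = 9, M2 = M/9 = 5
M1^(-1) mod 5 = 4, M2^(-1) mod 9 = 2
x = 4*9*4 + 1*5*2 = 154
154 mod 45 = 19
Check: 19 mod 5 = 4 ✓, 19 mod 9 = 1 ✓

x ≡ 19 (mod 45)


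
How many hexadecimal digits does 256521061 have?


256521061 in base 16 = F4A3365
Number of digits = 7

7 digits (base 16)


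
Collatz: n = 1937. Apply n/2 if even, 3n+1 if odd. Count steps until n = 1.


1937 → 5812 → 2906 → 1453 → 4360 → 2180 → 1090 → 545 → 1636 → 818 → 409 → 1228 → 614 → 307 → 922 → 461 → 1384 → 692 → 346 → 173 → 520 → 260 → 130 → 65 → 196 → 98 → 49 → 148 → 74 → 37 → 112 → 56 → 28 → 14 → 7 → 22 → 11 → 34 → 17 → 52 → 26 → 13 → 40 → 20 → 10 → 5 → 16 → 8 → 4 → 2 → 1
Total steps = 50

50 steps


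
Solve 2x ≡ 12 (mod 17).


GCD(2, 17) = 1, unique solution
a^(-1) mod 17 = 9
x = 9 * 12 mod 17 = 6

x ≡ 6 (mod 17)


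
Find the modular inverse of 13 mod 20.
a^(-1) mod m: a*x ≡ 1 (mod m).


Use the extended Euclidean algorithm on (20, 13); each row r = 20*s + 13*t:
r=20, s=1, t=0
r=13, s=0, t=1
q=1: r=7, s=1, t=-1   [20*(1) + 13*(-1) = 7]
q=1: r=6, s=-1, t=2   [20*(-1) + 13*(2) = 6]
q=1: r=1, s=2, t=-3   [20*(2) + 13*(-3) = 1]
q=6: r=0, s=-13, t=20   [20*(-13) + 13*(20) = 0]
GCD = 1 with t = -3, so 13*(-3) ≡ 1 (mod 20)
Inverse = -3 mod 20 = 17
Check: 13 * 17 = 221 ≡ 1 (mod 20)

13^(-1) ≡ 17 (mod 20)


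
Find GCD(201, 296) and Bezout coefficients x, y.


Tabular extended Euclidean (each row: r = 201*s + 296*t):
r=201, s=1, t=0
r=296, s=0, t=1
q=0: r=201, s=1, t=0   [201*(1) + 296*(0) = 201]
q=1: r=95, s=-1, t=1   [201*(-1) + 296*(1) = 95]
q=2: r=11, s=3, t=-2   [201*(3) + 296*(-2) = 11]
q=8: r=7, s=-25, t=17   [201*(-25) + 296*(17) = 7]
q=1: r=4, s=28, t=-19   [201*(28) + 296*(-19) = 4]
q=1: r=3, s=-53, t=36   [201*(-53) + 296*(36) = 3]
q=1: r=1, s=81, t=-55   [201*(81) + 296*(-55) = 1]
q=3: r=0, s=-296, t=201   [201*(-296) + 296*(201) = 0]
GCD = 1; from the row with r=1: x=81, y=-55
Check: 201*(81) + 296*(-55) = 16281 - 16280 = 1

GCD = 1, x = 81, y = -55


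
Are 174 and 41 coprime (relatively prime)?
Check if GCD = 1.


Euclidean algorithm:
174 = 4 * 41 + 10
41 = 4 * 10 + 1
10 = 10 * 1 + 0
GCD(174, 41) = 1

Yes, coprime (GCD = 1)


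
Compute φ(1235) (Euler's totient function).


1235 = 5 × 13 × 19
Prime factors: 5, 13, 19
φ(1235) = 1235 × (1-1/5) × (1-1/13) × (1-1/19)
= 1235 × 4/5 × 12/13 × 18/19 = 864

φ(1235) = 864


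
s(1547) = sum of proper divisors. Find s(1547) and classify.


Proper divisors: 1, 7, 13, 17, 91, 119, 221
Sum = 1 + 7 + 13 + 17 + 91 + 119 + 221 = 469
469 < 1547 → deficient

s(1547) = 469 (deficient)


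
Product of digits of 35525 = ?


3 × 5 × 5 × 2 × 5 = 750


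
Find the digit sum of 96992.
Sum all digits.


9 + 6 + 9 + 9 + 2 = 35


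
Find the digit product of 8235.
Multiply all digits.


8 × 2 × 3 × 5 = 240


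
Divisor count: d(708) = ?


708 = 2^2 × 3^1 × 59^1
d(708) = (2+1) × (1+1) × (1+1) = 12

12 divisors


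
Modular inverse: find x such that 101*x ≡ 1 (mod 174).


Use the extended Euclidean algorithm on (174, 101); each row r = 174*s + 101*t:
r=174, s=1, t=0
r=101, s=0, t=1
q=1: r=73, s=1, t=-1   [174*(1) + 101*(-1) = 73]
q=1: r=28, s=-1, t=2   [174*(-1) + 101*(2) = 28]
q=2: r=17, s=3, t=-5   [174*(3) + 101*(-5) = 17]
q=1: r=11, s=-4, t=7   [174*(-4) + 101*(7) = 11]
q=1: r=6, s=7, t=-12   [174*(7) + 101*(-12) = 6]
q=1: r=5, s=-11, t=19   [174*(-11) + 101*(19) = 5]
q=1: r=1, s=18, t=-31   [174*(18) + 101*(-31) = 1]
q=5: r=0, s=-101, t=174   [174*(-101) + 101*(174) = 0]
GCD = 1 with t = -31, so 101*(-31) ≡ 1 (mod 174)
Inverse = -31 mod 174 = 143
Check: 101 * 143 = 14443 ≡ 1 (mod 174)

101^(-1) ≡ 143 (mod 174)


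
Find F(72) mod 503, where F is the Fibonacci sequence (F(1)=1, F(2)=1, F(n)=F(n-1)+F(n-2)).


F(k) mod 503 for k=1..72:
1, 1, 2, 3, 5, 8, 13, 21, 34, 55, 89, 144, 233, 377, 107, 484, 88, 69, 157, 226, 383, 106, 489, 92, 78, 170, 248, 418, 163, 78, 241, 319, 57, 376, 433, 306, 236, 39, 275, 314, 86, 400, 486, 383, 366, 246, 109, 355, 464, 316, 277, 90, 367, 457, 321, 275, 93, 368, 461, 326, 284, 107, 391, 498, 386, 381, 264, 142, 406, 45, 451, 496
F(72) mod 503 = 496


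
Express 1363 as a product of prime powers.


1363 / 29 = 47
47 / 47 = 1
1363 = 29 × 47


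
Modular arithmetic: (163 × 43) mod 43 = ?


163 × 43 = 7009
7009 mod 43 = 0


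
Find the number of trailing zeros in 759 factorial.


floor(759/5) = 151
floor(759/25) = 30
floor(759/125) = 6
floor(759/625) = 1
Total = 188

188 trailing zeros


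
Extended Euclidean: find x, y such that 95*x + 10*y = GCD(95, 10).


Tabular extended Euclidean (each row: r = 95*s + 10*t):
r=95, s=1, t=0
r=10, s=0, t=1
q=9: r=5, s=1, t=-9   [95*(1) + 10*(-9) = 5]
q=2: r=0, s=-2, t=19   [95*(-2) + 10*(19) = 0]
GCD = 5; from the row with r=5: x=1, y=-9
Check: 95*(1) + 10*(-9) = 95 - 90 = 5

GCD = 5, x = 1, y = -9


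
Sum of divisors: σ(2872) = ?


Divisors of 2872: 1, 2, 4, 8, 359, 718, 1436, 2872
Sum = 1 + 2 + 4 + 8 + 359 + 718 + 1436 + 2872 = 5400

σ(2872) = 5400


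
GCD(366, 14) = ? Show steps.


366 = 26 * 14 + 2
14 = 7 * 2 + 0
GCD = 2


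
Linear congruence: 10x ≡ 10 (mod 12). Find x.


GCD(10, 12) = 2 divides 10
Divide: 5x ≡ 5 (mod 6)
x ≡ 1 (mod 6)
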